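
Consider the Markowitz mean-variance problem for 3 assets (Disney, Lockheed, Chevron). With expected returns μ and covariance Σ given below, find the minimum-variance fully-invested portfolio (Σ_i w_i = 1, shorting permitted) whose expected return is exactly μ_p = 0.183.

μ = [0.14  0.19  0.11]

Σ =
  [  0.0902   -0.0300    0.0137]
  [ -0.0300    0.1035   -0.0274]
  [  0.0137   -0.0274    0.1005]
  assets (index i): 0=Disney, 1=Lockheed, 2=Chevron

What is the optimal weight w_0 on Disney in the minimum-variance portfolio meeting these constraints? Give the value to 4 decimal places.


0.3703

x=Σ⁻¹μ = [2.2819  2.9150  1.5782]
y=Σ⁻¹𝟙 = [14.9325  17.3367  12.6413]
a=μᵀx=1.046912  b=𝟙ᵀx=6.775069  c=𝟙ᵀy=44.910519  D=ac−b²=1.115830
λ₁=(c·0.183−b)/D = (44.910519·0.183−6.775069)/1.115830 = 1.293707
λ₂=(a−b·0.183)/D = (1.046912−6.775069·0.183)/1.115830 = -0.172898
w* = 1.293707·x + -0.172898·y:
  w_0 = 1.293707·2.2819 + -0.172898·14.9325 = 0.3703  (Disney)
  w_1 = 1.293707·2.9150 + -0.172898·17.3367 = 0.7736  (Lockheed)
  w_2 = 1.293707·1.5782 + -0.172898·12.6413 = -0.1439  (Chevron)
Σw_i=1.0000  μᵀw=0.1830
σ²=wᵀΣw=λ₁·μ_p+λ₂ = 1.293707·0.183 + -0.172898 = 0.063850 ≈ 0.0639


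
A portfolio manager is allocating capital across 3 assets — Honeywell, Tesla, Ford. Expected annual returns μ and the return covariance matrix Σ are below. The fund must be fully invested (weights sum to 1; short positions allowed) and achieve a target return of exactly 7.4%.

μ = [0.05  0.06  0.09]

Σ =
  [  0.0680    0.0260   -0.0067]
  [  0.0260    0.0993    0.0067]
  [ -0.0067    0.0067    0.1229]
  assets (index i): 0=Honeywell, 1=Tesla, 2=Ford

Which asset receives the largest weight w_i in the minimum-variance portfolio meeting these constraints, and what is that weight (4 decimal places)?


g=Σ⁻¹μ = [0.6637  0.3800  0.7478]
h=Σ⁻¹𝟙 = [13.2416  6.0279  8.5300]
a=μᵀg=0.123283  b=𝟙ᵀg=1.791447  c=𝟙ᵀh=27.799395  D=ac−b²=0.217913
λ₁=(c·0.074−b)/D = (27.799395·0.074−1.791447)/0.217913 = 1.219332
λ₂=(a−b·0.074)/D = (0.123283−1.791447·0.074)/0.217913 = -0.042604
w* = 1.219332·g + -0.042604·h:
  w_0 = 1.219332·0.6637 + -0.042604·13.2416 = 0.2451  (Honeywell)
  w_1 = 1.219332·0.3800 + -0.042604·6.0279 = 0.2065  (Tesla)
  w_2 = 1.219332·0.7478 + -0.042604·8.5300 = 0.5484  (Ford)
Σw_i=1.0000  μᵀw=0.0740
σ²=wᵀΣw=λ₁·μ_p+λ₂ = 1.219332·0.074 + -0.042604 = 0.047626 ≈ 0.0476

Ford (0.5484)


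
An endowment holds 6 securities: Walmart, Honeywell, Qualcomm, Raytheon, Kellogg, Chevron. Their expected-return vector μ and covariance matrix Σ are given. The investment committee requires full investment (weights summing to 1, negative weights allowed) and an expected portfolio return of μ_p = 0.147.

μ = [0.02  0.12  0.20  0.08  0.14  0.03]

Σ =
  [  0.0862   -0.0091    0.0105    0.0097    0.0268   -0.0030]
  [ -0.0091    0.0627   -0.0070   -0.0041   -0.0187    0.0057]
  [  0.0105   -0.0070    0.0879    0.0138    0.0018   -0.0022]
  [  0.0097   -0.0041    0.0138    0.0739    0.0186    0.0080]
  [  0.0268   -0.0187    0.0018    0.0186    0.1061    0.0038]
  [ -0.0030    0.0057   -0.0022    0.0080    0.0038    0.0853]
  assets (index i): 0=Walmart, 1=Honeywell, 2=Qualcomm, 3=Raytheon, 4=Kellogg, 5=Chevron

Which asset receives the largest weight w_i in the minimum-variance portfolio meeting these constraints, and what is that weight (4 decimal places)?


Honeywell (0.3710)

p=Σ⁻¹μ = [-0.3723  2.6760  2.4420  0.3651  1.7759  0.1094]
q=Σ⁻¹𝟙 = [9.1687  20.7465  10.7094  8.2078  8.7951  9.7741]
a=μᵀp=1.083176  b=𝟙ᵀp=6.995998  c=𝟙ᵀq=67.401594  D=ac−b²=24.063818
λ₁=(c·0.147−b)/D = (67.401594·0.147−6.995998)/24.063818 = 0.121013
λ₂=(a−b·0.147)/D = (1.083176−6.995998·0.147)/24.063818 = 0.002276
w* = 0.121013·p + 0.002276·q:
  w_0 = 0.121013·-0.3723 + 0.002276·9.1687 = -0.0242  (Walmart)
  w_1 = 0.121013·2.6760 + 0.002276·20.7465 = 0.3710  (Honeywell)
  w_2 = 0.121013·2.4420 + 0.002276·10.7094 = 0.3199  (Qualcomm)
  w_3 = 0.121013·0.3651 + 0.002276·8.2078 = 0.0629  (Raytheon)
  w_4 = 0.121013·1.7759 + 0.002276·8.7951 = 0.2349  (Kellogg)
  w_5 = 0.121013·0.1094 + 0.002276·9.7741 = 0.0355  (Chevron)
Σw_i=1.0000  μᵀw=0.1470
σ²=wᵀΣw=λ₁·μ_p+λ₂ = 0.121013·0.147 + 0.002276 = 0.020065 ≈ 0.0201


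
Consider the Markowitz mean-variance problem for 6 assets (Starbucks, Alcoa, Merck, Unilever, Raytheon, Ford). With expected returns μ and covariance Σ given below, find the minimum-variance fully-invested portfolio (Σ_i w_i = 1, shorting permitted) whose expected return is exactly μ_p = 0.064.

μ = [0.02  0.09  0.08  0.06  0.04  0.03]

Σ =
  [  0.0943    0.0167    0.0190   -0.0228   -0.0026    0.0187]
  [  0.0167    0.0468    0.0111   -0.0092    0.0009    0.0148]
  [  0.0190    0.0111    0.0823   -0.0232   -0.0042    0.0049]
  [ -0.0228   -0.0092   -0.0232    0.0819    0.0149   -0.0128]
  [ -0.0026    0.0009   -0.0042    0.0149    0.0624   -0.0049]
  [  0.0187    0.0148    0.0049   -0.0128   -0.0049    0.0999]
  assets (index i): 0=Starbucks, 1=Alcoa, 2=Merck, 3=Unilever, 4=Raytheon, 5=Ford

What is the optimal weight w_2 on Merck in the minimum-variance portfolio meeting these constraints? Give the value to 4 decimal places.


0.1932

g=Σ⁻¹μ = [-0.0708  1.8665  1.0805  1.1774  0.4149  0.1553]
h=Σ⁻¹𝟙 = [8.3268  15.9777  13.6279  19.1188  13.1625  8.5111]
a=μᵀg=0.344904  b=𝟙ᵀg=4.623722  c=𝟙ᵀh=78.724820  D=ac−b²=5.773691
λ₁=(c·0.064−b)/D = (78.724820·0.064−4.623722)/5.773691 = 0.071820
λ₂=(a−b·0.064)/D = (0.344904−4.623722·0.064)/5.773691 = 0.008484
w* = 0.071820·g + 0.008484·h:
  w_0 = 0.071820·-0.0708 + 0.008484·8.3268 = 0.0656  (Starbucks)
  w_1 = 0.071820·1.8665 + 0.008484·15.9777 = 0.2696  (Alcoa)
  w_2 = 0.071820·1.0805 + 0.008484·13.6279 = 0.1932  (Merck)
  w_3 = 0.071820·1.1774 + 0.008484·19.1188 = 0.2468  (Unilever)
  w_4 = 0.071820·0.4149 + 0.008484·13.1625 = 0.1415  (Raytheon)
  w_5 = 0.071820·0.1553 + 0.008484·8.5111 = 0.0834  (Ford)
Σw_i=1.0000  μᵀw=0.0640
σ²=wᵀΣw=λ₁·μ_p+λ₂ = 0.071820·0.064 + 0.008484 = 0.013081 ≈ 0.0131


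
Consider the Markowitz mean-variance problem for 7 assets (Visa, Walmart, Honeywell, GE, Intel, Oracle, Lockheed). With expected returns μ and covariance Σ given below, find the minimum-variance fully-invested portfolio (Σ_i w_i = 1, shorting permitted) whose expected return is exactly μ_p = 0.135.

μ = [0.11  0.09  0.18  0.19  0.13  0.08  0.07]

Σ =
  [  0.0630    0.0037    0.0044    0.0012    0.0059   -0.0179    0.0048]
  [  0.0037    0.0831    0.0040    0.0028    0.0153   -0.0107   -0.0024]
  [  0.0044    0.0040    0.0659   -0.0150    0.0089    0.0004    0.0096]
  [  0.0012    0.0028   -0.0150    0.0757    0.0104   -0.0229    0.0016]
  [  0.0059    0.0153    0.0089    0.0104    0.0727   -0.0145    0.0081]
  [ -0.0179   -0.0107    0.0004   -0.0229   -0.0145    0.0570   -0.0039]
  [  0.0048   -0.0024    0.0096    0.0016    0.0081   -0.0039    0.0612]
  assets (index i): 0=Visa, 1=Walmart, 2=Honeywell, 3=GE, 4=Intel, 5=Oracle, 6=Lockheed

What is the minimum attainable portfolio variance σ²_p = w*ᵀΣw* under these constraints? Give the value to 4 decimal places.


0.0080

x=Σ⁻¹μ = [2.4777  1.0360  3.2032  4.2195  1.1926  4.3863  0.4990]
y=Σ⁻¹𝟙 = [23.2897  13.1915  15.2122  26.1585  10.2365  41.2460  13.2340]
a=μᵀx=2.284932  b=𝟙ᵀx=17.014229  c=𝟙ᵀy=142.568453  D=ac−b²=36.275260
λ₁=(c·0.135−b)/D = (142.568453·0.135−17.014229)/36.275260 = 0.061544
λ₂=(a−b·0.135)/D = (2.284932−17.014229·0.135)/36.275260 = -0.000330
w* = 0.061544·x + -0.000330·y:
  w_0 = 0.061544·2.4777 + -0.000330·23.2897 = 0.1448  (Visa)
  w_1 = 0.061544·1.0360 + -0.000330·13.1915 = 0.0594  (Walmart)
  w_2 = 0.061544·3.2032 + -0.000330·15.2122 = 0.1921  (Honeywell)
  w_3 = 0.061544·4.2195 + -0.000330·26.1585 = 0.2510  (GE)
  w_4 = 0.061544·1.1926 + -0.000330·10.2365 = 0.0700  (Intel)
  w_5 = 0.061544·4.3863 + -0.000330·41.2460 = 0.2563  (Oracle)
  w_6 = 0.061544·0.4990 + -0.000330·13.2340 = 0.0263  (Lockheed)
Σw_i=1.0000  μᵀw=0.1350
σ²=wᵀΣw=λ₁·μ_p+λ₂ = 0.061544·0.135 + -0.000330 = 0.007978 ≈ 0.0080


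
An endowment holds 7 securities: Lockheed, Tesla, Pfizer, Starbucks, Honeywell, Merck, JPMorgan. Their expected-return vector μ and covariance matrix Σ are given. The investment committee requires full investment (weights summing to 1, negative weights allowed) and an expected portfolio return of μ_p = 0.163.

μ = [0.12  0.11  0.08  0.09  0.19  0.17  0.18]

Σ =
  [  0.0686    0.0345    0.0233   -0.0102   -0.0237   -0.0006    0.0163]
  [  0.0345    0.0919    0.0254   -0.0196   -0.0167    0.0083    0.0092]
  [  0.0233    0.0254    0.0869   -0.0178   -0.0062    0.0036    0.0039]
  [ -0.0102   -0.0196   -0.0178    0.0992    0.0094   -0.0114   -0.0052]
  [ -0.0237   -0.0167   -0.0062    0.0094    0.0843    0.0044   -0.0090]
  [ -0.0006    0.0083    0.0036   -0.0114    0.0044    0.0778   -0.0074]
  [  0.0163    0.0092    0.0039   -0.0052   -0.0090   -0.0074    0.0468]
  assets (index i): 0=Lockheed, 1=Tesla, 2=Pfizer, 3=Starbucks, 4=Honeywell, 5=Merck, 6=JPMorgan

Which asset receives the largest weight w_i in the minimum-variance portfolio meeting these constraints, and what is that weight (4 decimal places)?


g=Σ⁻¹μ = [1.4755  0.7019  0.5486  1.5312  3.0029  2.5598  4.3009]
h=Σ⁻¹𝟙 = [10.7358  6.9962  9.3226  15.5950  16.8576  15.2650  22.8645]
a=μᵀg=2.215851  b=𝟙ᵀg=14.120846  c=𝟙ᵀh=97.636778  D=ac−b²=16.950259
λ₁=(c·0.163−b)/D = (97.636778·0.163−14.120846)/16.950259 = 0.105836
λ₂=(a−b·0.163)/D = (2.215851−14.120846·0.163)/16.950259 = -0.005065
w* = 0.105836·g + -0.005065·h:
  w_0 = 0.105836·1.4755 + -0.005065·10.7358 = 0.1018  (Lockheed)
  w_1 = 0.105836·0.7019 + -0.005065·6.9962 = 0.0389  (Tesla)
  w_2 = 0.105836·0.5486 + -0.005065·9.3226 = 0.0109  (Pfizer)
  w_3 = 0.105836·1.5312 + -0.005065·15.5950 = 0.0831  (Starbucks)
  w_4 = 0.105836·3.0029 + -0.005065·16.8576 = 0.2324  (Honeywell)
  w_5 = 0.105836·2.5598 + -0.005065·15.2650 = 0.1936  (Merck)
  w_6 = 0.105836·4.3009 + -0.005065·22.8645 = 0.3394  (JPMorgan)
Σw_i=1.0000  μᵀw=0.1630
σ²=wᵀΣw=λ₁·μ_p+λ₂ = 0.105836·0.163 + -0.005065 = 0.012187 ≈ 0.0122

JPMorgan (0.3394)


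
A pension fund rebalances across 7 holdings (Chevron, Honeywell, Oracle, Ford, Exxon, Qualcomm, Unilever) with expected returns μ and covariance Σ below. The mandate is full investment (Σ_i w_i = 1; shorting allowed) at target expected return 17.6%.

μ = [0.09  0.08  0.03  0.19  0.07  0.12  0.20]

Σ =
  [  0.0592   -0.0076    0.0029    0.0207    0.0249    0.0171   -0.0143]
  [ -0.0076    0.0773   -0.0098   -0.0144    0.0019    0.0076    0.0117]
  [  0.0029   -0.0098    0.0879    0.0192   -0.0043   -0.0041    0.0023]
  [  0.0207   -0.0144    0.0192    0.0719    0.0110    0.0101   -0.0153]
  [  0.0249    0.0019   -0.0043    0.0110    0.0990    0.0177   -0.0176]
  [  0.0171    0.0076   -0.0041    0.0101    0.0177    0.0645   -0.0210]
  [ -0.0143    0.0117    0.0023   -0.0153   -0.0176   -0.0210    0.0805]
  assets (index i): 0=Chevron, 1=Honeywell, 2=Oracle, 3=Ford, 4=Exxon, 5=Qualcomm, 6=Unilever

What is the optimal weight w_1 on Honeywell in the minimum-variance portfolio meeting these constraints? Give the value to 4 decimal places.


u=Σ⁻¹μ = [0.6369  0.8560  -0.2388  3.1149  0.4486  2.1822  3.7394]
v=Σ⁻¹𝟙 = [11.7351  12.9875  10.4223  11.4749  7.0463  14.2260  19.7542]
a=μᵀu=1.751624  b=𝟙ᵀu=10.739258  c=𝟙ᵀv=87.646299  D=ac−b²=38.191663
λ₁=(c·0.176−b)/D = (87.646299·0.176−10.739258)/38.191663 = 0.122710
λ₂=(a−b·0.176)/D = (1.751624−10.739258·0.176)/38.191663 = -0.003626
w* = 0.122710·u + -0.003626·v:
  w_0 = 0.122710·0.6369 + -0.003626·11.7351 = 0.0356  (Chevron)
  w_1 = 0.122710·0.8560 + -0.003626·12.9875 = 0.0579  (Honeywell)
  w_2 = 0.122710·-0.2388 + -0.003626·10.4223 = -0.0671  (Oracle)
  w_3 = 0.122710·3.1149 + -0.003626·11.4749 = 0.3406  (Ford)
  w_4 = 0.122710·0.4486 + -0.003626·7.0463 = 0.0295  (Exxon)
  w_5 = 0.122710·2.1822 + -0.003626·14.2260 = 0.2162  (Qualcomm)
  w_6 = 0.122710·3.7394 + -0.003626·19.7542 = 0.3872  (Unilever)
Σw_i=1.0000  μᵀw=0.1760
σ²=wᵀΣw=λ₁·μ_p+λ₂ = 0.122710·0.176 + -0.003626 = 0.017971 ≈ 0.0180

0.0579


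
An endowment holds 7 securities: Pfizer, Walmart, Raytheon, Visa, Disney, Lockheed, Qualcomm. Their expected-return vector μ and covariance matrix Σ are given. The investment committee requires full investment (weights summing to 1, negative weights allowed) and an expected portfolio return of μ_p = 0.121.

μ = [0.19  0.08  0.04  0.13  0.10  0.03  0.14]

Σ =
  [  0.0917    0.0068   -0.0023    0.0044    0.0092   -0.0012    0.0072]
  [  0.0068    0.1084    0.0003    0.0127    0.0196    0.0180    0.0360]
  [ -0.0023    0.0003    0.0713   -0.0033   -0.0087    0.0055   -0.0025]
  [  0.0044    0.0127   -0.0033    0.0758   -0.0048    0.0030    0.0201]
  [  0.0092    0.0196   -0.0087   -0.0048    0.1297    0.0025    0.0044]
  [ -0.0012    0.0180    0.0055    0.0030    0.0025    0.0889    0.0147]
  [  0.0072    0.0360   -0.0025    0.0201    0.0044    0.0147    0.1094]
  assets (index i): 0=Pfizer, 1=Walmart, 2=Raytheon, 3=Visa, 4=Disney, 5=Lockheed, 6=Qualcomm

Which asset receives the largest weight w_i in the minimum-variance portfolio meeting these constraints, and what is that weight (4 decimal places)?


x=Σ⁻¹μ = [1.8836  0.0171  0.7981  1.4507  0.7110  0.0989  0.8599]
y=Σ⁻¹𝟙 = [9.5008  2.9736  15.3048  11.8337  7.7429  8.5067  4.2580]
a=μᵀx=0.774211  b=𝟙ᵀx=5.819249  c=𝟙ᵀy=60.120720  D=ac−b²=12.682432
λ₁=(c·0.121−b)/D = (60.120720·0.121−5.819249)/12.682432 = 0.114754
λ₂=(a−b·0.121)/D = (0.774211−5.819249·0.121)/12.682432 = 0.005526
w* = 0.114754·x + 0.005526·y:
  w_0 = 0.114754·1.8836 + 0.005526·9.5008 = 0.2686  (Pfizer)
  w_1 = 0.114754·0.0171 + 0.005526·2.9736 = 0.0184  (Walmart)
  w_2 = 0.114754·0.7981 + 0.005526·15.3048 = 0.1762  (Raytheon)
  w_3 = 0.114754·1.4507 + 0.005526·11.8337 = 0.2319  (Visa)
  w_4 = 0.114754·0.7110 + 0.005526·7.7429 = 0.1244  (Disney)
  w_5 = 0.114754·0.0989 + 0.005526·8.5067 = 0.0584  (Lockheed)
  w_6 = 0.114754·0.8599 + 0.005526·4.2580 = 0.1222  (Qualcomm)
Σw_i=1.0000  μᵀw=0.1210
σ²=wᵀΣw=λ₁·μ_p+λ₂ = 0.114754·0.121 + 0.005526 = 0.019411 ≈ 0.0194

Pfizer (0.2686)


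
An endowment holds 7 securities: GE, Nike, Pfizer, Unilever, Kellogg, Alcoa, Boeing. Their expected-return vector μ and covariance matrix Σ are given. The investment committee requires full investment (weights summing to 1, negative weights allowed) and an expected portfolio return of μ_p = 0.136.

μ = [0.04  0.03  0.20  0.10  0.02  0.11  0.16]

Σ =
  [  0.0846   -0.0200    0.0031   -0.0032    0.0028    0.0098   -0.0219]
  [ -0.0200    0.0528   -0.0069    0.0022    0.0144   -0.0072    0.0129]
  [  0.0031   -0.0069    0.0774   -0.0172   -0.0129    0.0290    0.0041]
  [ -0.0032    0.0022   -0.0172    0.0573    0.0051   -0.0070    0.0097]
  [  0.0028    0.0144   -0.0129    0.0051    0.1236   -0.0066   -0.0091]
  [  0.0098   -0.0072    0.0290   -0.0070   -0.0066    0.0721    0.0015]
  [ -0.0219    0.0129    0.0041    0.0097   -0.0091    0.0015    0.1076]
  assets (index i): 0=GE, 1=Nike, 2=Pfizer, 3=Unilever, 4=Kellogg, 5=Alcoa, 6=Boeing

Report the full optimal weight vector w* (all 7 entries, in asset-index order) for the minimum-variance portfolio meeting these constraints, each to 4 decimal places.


u=Σ⁻¹μ = [0.9123  0.8645  2.9659  2.4739  0.3694  0.5429  1.2567]
v=Σ⁻¹𝟙 = [18.6026  24.7711  16.1999  21.6611  6.6928  9.8488  7.9689]
a=μᵀu=1.171167  b=𝟙ᵀu=9.385567  c=𝟙ᵀv=105.745115  D=ac−b²=35.756280
λ₁=(c·0.136−b)/D = (105.745115·0.136−9.385567)/35.756280 = 0.139717
λ₂=(a−b·0.136)/D = (1.171167−9.385567·0.136)/35.756280 = -0.002944
w* = 0.139717·u + -0.002944·v:
  w_0 = 0.139717·0.9123 + -0.002944·18.6026 = 0.0727  (GE)
  w_1 = 0.139717·0.8645 + -0.002944·24.7711 = 0.0479  (Nike)
  w_2 = 0.139717·2.9659 + -0.002944·16.1999 = 0.3667  (Pfizer)
  w_3 = 0.139717·2.4739 + -0.002944·21.6611 = 0.2819  (Unilever)
  w_4 = 0.139717·0.3694 + -0.002944·6.6928 = 0.0319  (Kellogg)
  w_5 = 0.139717·0.5429 + -0.002944·9.8488 = 0.0469  (Alcoa)
  w_6 = 0.139717·1.2567 + -0.002944·7.9689 = 0.1521  (Boeing)
Σw_i=1.0000  μᵀw=0.1360
σ²=wᵀΣw=λ₁·μ_p+λ₂ = 0.139717·0.136 + -0.002944 = 0.016057 ≈ 0.0161

0.0727  0.0479  0.3667  0.2819  0.0319  0.0469  0.1521


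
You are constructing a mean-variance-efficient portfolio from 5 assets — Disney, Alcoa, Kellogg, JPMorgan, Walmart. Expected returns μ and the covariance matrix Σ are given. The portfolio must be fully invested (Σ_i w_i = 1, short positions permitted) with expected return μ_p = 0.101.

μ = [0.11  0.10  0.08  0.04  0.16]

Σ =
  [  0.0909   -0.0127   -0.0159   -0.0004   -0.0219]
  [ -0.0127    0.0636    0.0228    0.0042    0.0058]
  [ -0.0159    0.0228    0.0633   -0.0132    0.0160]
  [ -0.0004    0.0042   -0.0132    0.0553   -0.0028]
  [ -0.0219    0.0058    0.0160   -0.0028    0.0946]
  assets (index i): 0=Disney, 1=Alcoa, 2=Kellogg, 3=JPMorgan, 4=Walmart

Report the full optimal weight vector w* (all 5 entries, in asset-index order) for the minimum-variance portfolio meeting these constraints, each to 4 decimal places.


p=Σ⁻¹μ = [2.0490  1.3854  0.9904  0.9677  1.9419]
q=Σ⁻¹𝟙 = [18.6051  10.2570  18.4777  22.4462  11.7882]
a=μᵀp=0.792578  b=𝟙ᵀp=7.334441  c=𝟙ᵀq=81.574229  D=ac−b²=10.859895
λ₁=(c·0.101−b)/D = (81.574229·0.101−7.334441)/10.859895 = 0.083293
λ₂=(a−b·0.101)/D = (0.792578−7.334441·0.101)/10.859895 = 0.004770
w* = 0.083293·p + 0.004770·q:
  w_0 = 0.083293·2.0490 + 0.004770·18.6051 = 0.2594  (Disney)
  w_1 = 0.083293·1.3854 + 0.004770·10.2570 = 0.1643  (Alcoa)
  w_2 = 0.083293·0.9904 + 0.004770·18.4777 = 0.1706  (Kellogg)
  w_3 = 0.083293·0.9677 + 0.004770·22.4462 = 0.1877  (JPMorgan)
  w_4 = 0.083293·1.9419 + 0.004770·11.7882 = 0.2180  (Walmart)
Σw_i=1.0000  μᵀw=0.1010
σ²=wᵀΣw=λ₁·μ_p+λ₂ = 0.083293·0.101 + 0.004770 = 0.013182 ≈ 0.0132

0.2594  0.1643  0.1706  0.1877  0.2180


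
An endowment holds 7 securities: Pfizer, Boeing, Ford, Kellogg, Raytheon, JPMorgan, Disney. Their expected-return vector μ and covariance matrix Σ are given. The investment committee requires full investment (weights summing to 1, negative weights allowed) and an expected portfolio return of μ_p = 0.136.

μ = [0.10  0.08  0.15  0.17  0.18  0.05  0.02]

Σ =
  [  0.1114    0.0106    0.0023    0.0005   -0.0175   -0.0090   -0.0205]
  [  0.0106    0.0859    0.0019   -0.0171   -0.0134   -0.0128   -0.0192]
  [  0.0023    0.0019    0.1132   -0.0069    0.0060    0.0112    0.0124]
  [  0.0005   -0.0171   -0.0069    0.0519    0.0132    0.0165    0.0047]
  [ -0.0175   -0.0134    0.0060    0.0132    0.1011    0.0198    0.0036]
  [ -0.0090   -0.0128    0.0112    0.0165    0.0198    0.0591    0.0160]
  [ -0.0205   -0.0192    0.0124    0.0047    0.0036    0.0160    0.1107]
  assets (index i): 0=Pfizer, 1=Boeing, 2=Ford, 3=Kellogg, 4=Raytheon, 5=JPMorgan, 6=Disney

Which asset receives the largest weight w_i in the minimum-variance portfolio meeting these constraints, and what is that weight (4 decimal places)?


p=Σ⁻¹μ = [0.9707  1.7920  1.4338  3.7738  1.7164  -0.6225  0.3846]
q=Σ⁻¹𝟙 = [11.1644  19.4767  6.8206  20.0239  9.0488  9.9089  11.1384]
a=μᵀp=1.382556  b=𝟙ᵀp=9.448731  c=𝟙ᵀq=87.581748  D=ac−b²=31.808118
λ₁=(c·0.136−b)/D = (87.581748·0.136−9.448731)/31.808118 = 0.077414
λ₂=(a−b·0.136)/D = (1.382556−9.448731·0.136)/31.808118 = 0.003066
w* = 0.077414·p + 0.003066·q:
  w_0 = 0.077414·0.9707 + 0.003066·11.1644 = 0.1094  (Pfizer)
  w_1 = 0.077414·1.7920 + 0.003066·19.4767 = 0.1984  (Boeing)
  w_2 = 0.077414·1.4338 + 0.003066·6.8206 = 0.1319  (Ford)
  w_3 = 0.077414·3.7738 + 0.003066·20.0239 = 0.3535  (Kellogg)
  w_4 = 0.077414·1.7164 + 0.003066·9.0488 = 0.1606  (Raytheon)
  w_5 = 0.077414·-0.6225 + 0.003066·9.9089 = -0.0178  (JPMorgan)
  w_6 = 0.077414·0.3846 + 0.003066·11.1384 = 0.0639  (Disney)
Σw_i=1.0000  μᵀw=0.1360
σ²=wᵀΣw=λ₁·μ_p+λ₂ = 0.077414·0.136 + 0.003066 = 0.013594 ≈ 0.0136

Kellogg (0.3535)


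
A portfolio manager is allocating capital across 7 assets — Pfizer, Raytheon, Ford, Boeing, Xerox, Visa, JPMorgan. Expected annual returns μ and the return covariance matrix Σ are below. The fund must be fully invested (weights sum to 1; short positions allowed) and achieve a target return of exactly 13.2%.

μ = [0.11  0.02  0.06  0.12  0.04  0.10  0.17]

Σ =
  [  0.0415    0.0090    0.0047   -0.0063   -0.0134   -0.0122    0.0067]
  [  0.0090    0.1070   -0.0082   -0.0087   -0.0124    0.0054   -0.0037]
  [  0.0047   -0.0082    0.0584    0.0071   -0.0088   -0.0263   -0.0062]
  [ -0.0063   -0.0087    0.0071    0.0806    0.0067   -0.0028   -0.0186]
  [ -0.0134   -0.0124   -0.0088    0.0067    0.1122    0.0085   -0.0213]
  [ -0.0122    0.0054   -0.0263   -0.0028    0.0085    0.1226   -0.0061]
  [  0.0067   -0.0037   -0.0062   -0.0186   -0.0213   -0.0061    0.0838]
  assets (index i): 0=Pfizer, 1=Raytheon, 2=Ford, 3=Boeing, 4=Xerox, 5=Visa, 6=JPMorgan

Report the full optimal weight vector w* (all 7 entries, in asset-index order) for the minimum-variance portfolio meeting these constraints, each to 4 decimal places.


x=Σ⁻¹μ = [3.0984  0.3992  1.7627  2.2312  1.1948  1.5942  2.8439]
y=Σ⁻¹𝟙 = [28.0310  12.4479  26.8226  17.7243  17.5803  16.4235  21.8242]
a=μᵀx=1.412984  b=𝟙ᵀx=13.124305  c=𝟙ᵀy=140.853709  D=ac−b²=26.776626
λ₁=(c·0.132−b)/D = (140.853709·0.132−13.124305)/26.776626 = 0.204222
λ₂=(a−b·0.132)/D = (1.412984−13.124305·0.132)/26.776626 = -0.011929
w* = 0.204222·x + -0.011929·y:
  w_0 = 0.204222·3.0984 + -0.011929·28.0310 = 0.2984  (Pfizer)
  w_1 = 0.204222·0.3992 + -0.011929·12.4479 = -0.0670  (Raytheon)
  w_2 = 0.204222·1.7627 + -0.011929·26.8226 = 0.0400  (Ford)
  w_3 = 0.204222·2.2312 + -0.011929·17.7243 = 0.2442  (Boeing)
  w_4 = 0.204222·1.1948 + -0.011929·17.5803 = 0.0343  (Xerox)
  w_5 = 0.204222·1.5942 + -0.011929·16.4235 = 0.1296  (Visa)
  w_6 = 0.204222·2.8439 + -0.011929·21.8242 = 0.3204  (JPMorgan)
Σw_i=1.0000  μᵀw=0.1320
σ²=wᵀΣw=λ₁·μ_p+λ₂ = 0.204222·0.132 + -0.011929 = 0.015028 ≈ 0.0150

0.2984  -0.0670  0.0400  0.2442  0.0343  0.1296  0.3204


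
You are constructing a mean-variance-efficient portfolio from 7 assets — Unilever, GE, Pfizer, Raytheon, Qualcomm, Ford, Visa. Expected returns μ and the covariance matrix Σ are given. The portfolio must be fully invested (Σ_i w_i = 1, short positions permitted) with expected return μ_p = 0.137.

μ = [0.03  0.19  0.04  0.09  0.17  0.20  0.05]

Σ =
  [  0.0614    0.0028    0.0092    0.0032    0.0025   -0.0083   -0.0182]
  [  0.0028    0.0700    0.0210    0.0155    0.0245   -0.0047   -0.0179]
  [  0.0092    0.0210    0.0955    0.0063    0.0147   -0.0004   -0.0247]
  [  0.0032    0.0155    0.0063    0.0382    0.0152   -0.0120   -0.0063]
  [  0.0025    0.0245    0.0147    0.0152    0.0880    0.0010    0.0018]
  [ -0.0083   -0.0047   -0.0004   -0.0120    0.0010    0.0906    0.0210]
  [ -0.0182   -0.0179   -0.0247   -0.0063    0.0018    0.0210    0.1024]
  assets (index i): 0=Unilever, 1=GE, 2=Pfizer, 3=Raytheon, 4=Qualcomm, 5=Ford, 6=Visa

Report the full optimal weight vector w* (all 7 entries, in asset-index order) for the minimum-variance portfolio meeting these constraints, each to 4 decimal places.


0.1186  0.2277  -0.0031  0.2293  0.0869  0.2524  0.0882

x=Σ⁻¹μ = [0.7913  2.3287  -0.2863  1.8979  0.9412  2.5126  0.5519]
y=Σ⁻¹𝟙 = [19.6239  9.6041  8.6823  25.1678  1.8623  13.0051  15.8752]
a=μᵀx=1.315662  b=𝟙ᵀx=8.737260  c=𝟙ᵀy=93.820723  D=ac−b²=47.096634
λ₁=(c·0.137−b)/D = (93.820723·0.137−8.737260)/47.096634 = 0.087399
λ₂=(a−b·0.137)/D = (1.315662−8.737260·0.137)/47.096634 = 0.002519
w* = 0.087399·x + 0.002519·y:
  w_0 = 0.087399·0.7913 + 0.002519·19.6239 = 0.1186  (Unilever)
  w_1 = 0.087399·2.3287 + 0.002519·9.6041 = 0.2277  (GE)
  w_2 = 0.087399·-0.2863 + 0.002519·8.6823 = -0.0031  (Pfizer)
  w_3 = 0.087399·1.8979 + 0.002519·25.1678 = 0.2293  (Raytheon)
  w_4 = 0.087399·0.9412 + 0.002519·1.8623 = 0.0869  (Qualcomm)
  w_5 = 0.087399·2.5126 + 0.002519·13.0051 = 0.2524  (Ford)
  w_6 = 0.087399·0.5519 + 0.002519·15.8752 = 0.0882  (Visa)
Σw_i=1.0000  μᵀw=0.1370
σ²=wᵀΣw=λ₁·μ_p+λ₂ = 0.087399·0.137 + 0.002519 = 0.014493 ≈ 0.0145


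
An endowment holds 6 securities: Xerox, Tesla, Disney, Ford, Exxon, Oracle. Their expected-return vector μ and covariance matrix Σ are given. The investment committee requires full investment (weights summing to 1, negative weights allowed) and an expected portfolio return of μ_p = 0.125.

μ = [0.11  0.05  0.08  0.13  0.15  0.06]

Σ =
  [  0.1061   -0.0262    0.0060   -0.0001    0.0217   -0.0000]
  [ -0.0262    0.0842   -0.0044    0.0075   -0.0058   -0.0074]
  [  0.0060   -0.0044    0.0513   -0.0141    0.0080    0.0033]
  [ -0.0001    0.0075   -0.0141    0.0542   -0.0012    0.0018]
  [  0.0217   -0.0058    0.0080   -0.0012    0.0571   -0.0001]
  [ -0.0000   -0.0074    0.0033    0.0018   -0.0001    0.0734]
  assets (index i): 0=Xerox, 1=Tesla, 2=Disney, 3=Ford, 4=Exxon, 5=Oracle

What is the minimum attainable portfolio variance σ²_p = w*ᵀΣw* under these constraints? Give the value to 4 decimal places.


0.0169

u=Σ⁻¹μ = [0.6886  0.8799  1.9265  2.8039  2.2450  0.7538]
v=Σ⁻¹𝟙 = [9.5195  16.1617  22.9417  22.0282  12.8097  13.6992]
a=μᵀu=1.020338  b=𝟙ᵀu=9.297639  c=𝟙ᵀv=97.159943  D=ac−b²=12.689932
λ₁=(c·0.125−b)/D = (97.159943·0.125−9.297639)/12.689932 = 0.224379
λ₂=(a−b·0.125)/D = (1.020338−9.297639·0.125)/12.689932 = -0.011179
w* = 0.224379·u + -0.011179·v:
  w_0 = 0.224379·0.6886 + -0.011179·9.5195 = 0.0481  (Xerox)
  w_1 = 0.224379·0.8799 + -0.011179·16.1617 = 0.0168  (Tesla)
  w_2 = 0.224379·1.9265 + -0.011179·22.9417 = 0.1758  (Disney)
  w_3 = 0.224379·2.8039 + -0.011179·22.0282 = 0.3829  (Ford)
  w_4 = 0.224379·2.2450 + -0.011179·12.8097 = 0.3605  (Exxon)
  w_5 = 0.224379·0.7538 + -0.011179·13.6992 = 0.0160  (Oracle)
Σw_i=1.0000  μᵀw=0.1250
σ²=wᵀΣw=λ₁·μ_p+λ₂ = 0.224379·0.125 + -0.011179 = 0.016868 ≈ 0.0169


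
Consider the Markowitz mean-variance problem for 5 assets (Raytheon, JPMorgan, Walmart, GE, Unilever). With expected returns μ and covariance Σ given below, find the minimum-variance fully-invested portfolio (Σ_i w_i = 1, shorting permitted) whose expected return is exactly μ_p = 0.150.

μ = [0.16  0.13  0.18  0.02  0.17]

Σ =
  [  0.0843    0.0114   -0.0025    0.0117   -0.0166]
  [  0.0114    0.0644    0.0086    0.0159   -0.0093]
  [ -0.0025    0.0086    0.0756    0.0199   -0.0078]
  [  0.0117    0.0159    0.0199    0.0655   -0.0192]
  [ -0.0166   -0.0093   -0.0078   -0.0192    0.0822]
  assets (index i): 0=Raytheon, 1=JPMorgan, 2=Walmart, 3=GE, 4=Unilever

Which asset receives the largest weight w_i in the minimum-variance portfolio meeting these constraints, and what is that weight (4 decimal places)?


Unilever (0.3021)

p=Σ⁻¹μ = [2.3771  1.7843  2.6923  -0.5253  2.8828]
q=Σ⁻¹𝟙 = [12.8205  11.5449  11.0673  12.6972  20.0766]
a=μᵀp=1.576486  b=𝟙ᵀp=9.211216  c=𝟙ᵀq=68.206635  D=ac−b²=22.680323
λ₁=(c·0.150−b)/D = (68.206635·0.150−9.211216)/22.680323 = 0.044963
λ₂=(a−b·0.150)/D = (1.576486−9.211216·0.150)/22.680323 = 0.008589
w* = 0.044963·p + 0.008589·q:
  w_0 = 0.044963·2.3771 + 0.008589·12.8205 = 0.2170  (Raytheon)
  w_1 = 0.044963·1.7843 + 0.008589·11.5449 = 0.1794  (JPMorgan)
  w_2 = 0.044963·2.6923 + 0.008589·11.0673 = 0.2161  (Walmart)
  w_3 = 0.044963·-0.5253 + 0.008589·12.6972 = 0.0854  (GE)
  w_4 = 0.044963·2.8828 + 0.008589·20.0766 = 0.3021  (Unilever)
Σw_i=1.0000  μᵀw=0.1500
σ²=wᵀΣw=λ₁·μ_p+λ₂ = 0.044963·0.150 + 0.008589 = 0.015334 ≈ 0.0153


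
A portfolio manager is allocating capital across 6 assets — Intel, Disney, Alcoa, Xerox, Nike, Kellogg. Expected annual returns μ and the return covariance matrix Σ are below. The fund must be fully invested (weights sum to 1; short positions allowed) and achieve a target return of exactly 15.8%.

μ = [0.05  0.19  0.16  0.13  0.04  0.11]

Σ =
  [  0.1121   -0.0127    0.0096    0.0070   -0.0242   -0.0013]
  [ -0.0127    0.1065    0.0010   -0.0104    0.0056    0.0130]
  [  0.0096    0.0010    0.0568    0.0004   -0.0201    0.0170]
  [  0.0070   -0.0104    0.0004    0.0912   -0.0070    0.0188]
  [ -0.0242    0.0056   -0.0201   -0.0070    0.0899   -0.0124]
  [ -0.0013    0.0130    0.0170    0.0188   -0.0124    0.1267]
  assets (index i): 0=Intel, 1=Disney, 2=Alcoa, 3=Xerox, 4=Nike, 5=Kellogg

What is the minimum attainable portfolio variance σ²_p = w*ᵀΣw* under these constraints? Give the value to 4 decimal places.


x=Σ⁻¹μ = [0.5801  1.8980  3.0984  1.6550  1.3249  0.1478]
y=Σ⁻¹𝟙 = [11.8844  10.1788  21.0821  11.7537  19.9169  4.3467]
a=μᵀx=1.169771  b=𝟙ᵀx=8.704134  c=𝟙ᵀy=79.162687  D=ac−b²=16.840302
λ₁=(c·0.158−b)/D = (79.162687·0.158−8.704134)/16.840302 = 0.225861
λ₂=(a−b·0.158)/D = (1.169771−8.704134·0.158)/16.840302 = -0.012202
w* = 0.225861·x + -0.012202·y:
  w_0 = 0.225861·0.5801 + -0.012202·11.8844 = -0.0140  (Intel)
  w_1 = 0.225861·1.8980 + -0.012202·10.1788 = 0.3045  (Disney)
  w_2 = 0.225861·3.0984 + -0.012202·21.0821 = 0.4426  (Alcoa)
  w_3 = 0.225861·1.6550 + -0.012202·11.7537 = 0.2304  (Xerox)
  w_4 = 0.225861·1.3249 + -0.012202·19.9169 = 0.0562  (Nike)
  w_5 = 0.225861·0.1478 + -0.012202·4.3467 = -0.0197  (Kellogg)
Σw_i=1.0000  μᵀw=0.1580
σ²=wᵀΣw=λ₁·μ_p+λ₂ = 0.225861·0.158 + -0.012202 = 0.023484 ≈ 0.0235

0.0235


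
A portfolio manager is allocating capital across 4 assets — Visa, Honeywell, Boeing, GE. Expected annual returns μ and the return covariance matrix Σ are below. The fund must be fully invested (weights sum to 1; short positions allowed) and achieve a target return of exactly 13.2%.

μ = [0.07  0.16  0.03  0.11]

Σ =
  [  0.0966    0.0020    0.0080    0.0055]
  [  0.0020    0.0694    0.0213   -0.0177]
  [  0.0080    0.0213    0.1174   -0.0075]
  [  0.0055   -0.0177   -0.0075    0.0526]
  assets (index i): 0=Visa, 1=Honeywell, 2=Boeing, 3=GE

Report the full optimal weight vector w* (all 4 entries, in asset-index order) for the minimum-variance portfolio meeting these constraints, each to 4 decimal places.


0.0780  0.4724  -0.0187  0.4683

g=Σ⁻¹μ = [0.4977  3.1190  -0.1483  3.0676]
h=Σ⁻¹𝟙 = [8.0069  18.7476  6.1913  25.3656]
a=μᵀg=0.866872  b=𝟙ᵀg=6.536046  c=𝟙ᵀh=58.311356  D=ac−b²=7.828602
λ₁=(c·0.132−b)/D = (58.311356·0.132−6.536046)/7.828602 = 0.148309
λ₂=(a−b·0.132)/D = (0.866872−6.536046·0.132)/7.828602 = 0.000526
w* = 0.148309·g + 0.000526·h:
  w_0 = 0.148309·0.4977 + 0.000526·8.0069 = 0.0780  (Visa)
  w_1 = 0.148309·3.1190 + 0.000526·18.7476 = 0.4724  (Honeywell)
  w_2 = 0.148309·-0.1483 + 0.000526·6.1913 = -0.0187  (Boeing)
  w_3 = 0.148309·3.0676 + 0.000526·25.3656 = 0.4683  (GE)
Σw_i=1.0000  μᵀw=0.1320
σ²=wᵀΣw=λ₁·μ_p+λ₂ = 0.148309·0.132 + 0.000526 = 0.020102 ≈ 0.0201


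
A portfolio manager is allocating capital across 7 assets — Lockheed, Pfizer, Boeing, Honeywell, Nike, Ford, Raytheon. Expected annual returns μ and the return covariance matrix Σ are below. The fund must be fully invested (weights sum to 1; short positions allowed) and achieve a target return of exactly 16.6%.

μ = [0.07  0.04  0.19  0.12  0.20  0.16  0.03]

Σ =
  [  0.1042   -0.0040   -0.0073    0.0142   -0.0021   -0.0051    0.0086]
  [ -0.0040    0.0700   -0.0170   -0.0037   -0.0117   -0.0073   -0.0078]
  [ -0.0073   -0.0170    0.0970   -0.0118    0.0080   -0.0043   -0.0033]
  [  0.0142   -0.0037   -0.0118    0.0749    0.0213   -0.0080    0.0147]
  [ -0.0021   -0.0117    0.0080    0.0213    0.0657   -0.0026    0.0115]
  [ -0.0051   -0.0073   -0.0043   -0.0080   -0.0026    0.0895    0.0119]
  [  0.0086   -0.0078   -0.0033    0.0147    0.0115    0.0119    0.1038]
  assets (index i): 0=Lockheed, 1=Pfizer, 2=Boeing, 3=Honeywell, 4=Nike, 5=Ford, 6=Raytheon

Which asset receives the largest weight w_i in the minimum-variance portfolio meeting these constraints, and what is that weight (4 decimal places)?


x=Σ⁻¹μ = [0.9238  1.9641  2.4058  1.4217  2.8247  2.3718  -0.3496]
y=Σ⁻¹𝟙 = [10.5885  24.0532  16.5059  11.6772  13.5618  15.1453  6.1963]
a=μᵀx=1.704854  b=𝟙ᵀx=11.562195  c=𝟙ᵀy=97.728177  D=ac−b²=32.927895
λ₁=(c·0.166−b)/D = (97.728177·0.166−11.562195)/32.927895 = 0.141542
λ₂=(a−b·0.166)/D = (1.704854−11.562195·0.166)/32.927895 = -0.006513
w* = 0.141542·x + -0.006513·y:
  w_0 = 0.141542·0.9238 + -0.006513·10.5885 = 0.0618  (Lockheed)
  w_1 = 0.141542·1.9641 + -0.006513·24.0532 = 0.1213  (Pfizer)
  w_2 = 0.141542·2.4058 + -0.006513·16.5059 = 0.2330  (Boeing)
  w_3 = 0.141542·1.4217 + -0.006513·11.6772 = 0.1252  (Honeywell)
  w_4 = 0.141542·2.8247 + -0.006513·13.5618 = 0.3115  (Nike)
  w_5 = 0.141542·2.3718 + -0.006513·15.1453 = 0.2371  (Ford)
  w_6 = 0.141542·-0.3496 + -0.006513·6.1963 = -0.0898  (Raytheon)
Σw_i=1.0000  μᵀw=0.1660
σ²=wᵀΣw=λ₁·μ_p+λ₂ = 0.141542·0.166 + -0.006513 = 0.016983 ≈ 0.0170

Nike (0.3115)


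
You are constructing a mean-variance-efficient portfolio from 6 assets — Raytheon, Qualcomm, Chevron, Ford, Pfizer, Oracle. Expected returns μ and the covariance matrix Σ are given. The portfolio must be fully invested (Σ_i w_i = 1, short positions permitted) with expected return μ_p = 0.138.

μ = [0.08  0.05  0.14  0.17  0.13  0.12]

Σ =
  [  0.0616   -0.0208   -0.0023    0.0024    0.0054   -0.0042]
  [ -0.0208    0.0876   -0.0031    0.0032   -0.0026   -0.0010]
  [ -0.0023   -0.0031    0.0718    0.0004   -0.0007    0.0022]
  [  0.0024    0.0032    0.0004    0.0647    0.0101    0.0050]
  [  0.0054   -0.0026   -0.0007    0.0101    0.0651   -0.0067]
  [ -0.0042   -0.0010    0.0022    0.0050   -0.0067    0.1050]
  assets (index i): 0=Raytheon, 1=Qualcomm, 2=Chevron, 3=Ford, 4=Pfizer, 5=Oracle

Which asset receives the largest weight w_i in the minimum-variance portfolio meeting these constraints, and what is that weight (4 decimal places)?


Ford (0.3196)

x=Σ⁻¹μ = [1.5568  0.9976  2.0114  2.1487  1.7173  1.1797]
y=Σ⁻¹𝟙 = [21.7143  17.2466  15.1178  10.7234  13.8397  10.6123]
a=μᵀx=1.186128  b=𝟙ᵀx=9.611593  c=𝟙ᵀy=89.254197  D=ac−b²=13.484175
λ₁=(c·0.138−b)/D = (89.254197·0.138−9.611593)/13.484175 = 0.200642
λ₂=(a−b·0.138)/D = (1.186128−9.611593·0.138)/13.484175 = -0.010403
w* = 0.200642·x + -0.010403·y:
  w_0 = 0.200642·1.5568 + -0.010403·21.7143 = 0.0865  (Raytheon)
  w_1 = 0.200642·0.9976 + -0.010403·17.2466 = 0.0207  (Qualcomm)
  w_2 = 0.200642·2.0114 + -0.010403·15.1178 = 0.2463  (Chevron)
  w_3 = 0.200642·2.1487 + -0.010403·10.7234 = 0.3196  (Ford)
  w_4 = 0.200642·1.7173 + -0.010403·13.8397 = 0.2006  (Pfizer)
  w_5 = 0.200642·1.1797 + -0.010403·10.6123 = 0.1263  (Oracle)
Σw_i=1.0000  μᵀw=0.1380
σ²=wᵀΣw=λ₁·μ_p+λ₂ = 0.200642·0.138 + -0.010403 = 0.017286 ≈ 0.0173


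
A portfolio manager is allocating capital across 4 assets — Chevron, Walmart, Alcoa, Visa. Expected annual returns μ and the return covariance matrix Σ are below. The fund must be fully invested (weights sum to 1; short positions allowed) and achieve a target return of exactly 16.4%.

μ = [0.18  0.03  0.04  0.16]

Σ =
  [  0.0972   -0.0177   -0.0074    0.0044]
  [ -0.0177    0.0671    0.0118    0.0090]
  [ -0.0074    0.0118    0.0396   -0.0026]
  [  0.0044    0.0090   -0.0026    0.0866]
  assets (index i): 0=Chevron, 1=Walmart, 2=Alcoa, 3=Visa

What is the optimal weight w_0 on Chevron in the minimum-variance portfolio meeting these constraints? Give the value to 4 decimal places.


0.4852

g=Σ⁻¹μ = [1.9659  0.4965  1.3435  1.7364]
h=Σ⁻¹𝟙 = [14.0535  12.8921  24.7091  10.2353]
a=μᵀg=0.700335  b=𝟙ᵀg=5.542415  c=𝟙ᵀh=61.890091  D=ac−b²=12.625446
λ₁=(c·0.164−b)/D = (61.890091·0.164−5.542415)/12.625446 = 0.364942
λ₂=(a−b·0.164)/D = (0.700335−5.542415·0.164)/12.625446 = -0.016524
w* = 0.364942·g + -0.016524·h:
  w_0 = 0.364942·1.9659 + -0.016524·14.0535 = 0.4852  (Chevron)
  w_1 = 0.364942·0.4965 + -0.016524·12.8921 = -0.0318  (Walmart)
  w_2 = 0.364942·1.3435 + -0.016524·24.7091 = 0.0820  (Alcoa)
  w_3 = 0.364942·1.7364 + -0.016524·10.2353 = 0.4646  (Visa)
Σw_i=1.0000  μᵀw=0.1640
σ²=wᵀΣw=λ₁·μ_p+λ₂ = 0.364942·0.164 + -0.016524 = 0.043327 ≈ 0.0433


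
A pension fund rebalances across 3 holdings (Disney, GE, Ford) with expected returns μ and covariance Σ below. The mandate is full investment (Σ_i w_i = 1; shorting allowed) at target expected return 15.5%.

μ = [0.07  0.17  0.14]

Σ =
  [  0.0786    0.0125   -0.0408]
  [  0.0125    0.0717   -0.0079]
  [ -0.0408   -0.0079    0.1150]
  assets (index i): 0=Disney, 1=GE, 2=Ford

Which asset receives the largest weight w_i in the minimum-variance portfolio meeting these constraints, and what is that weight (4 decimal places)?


u=Σ⁻¹μ = [1.5157  2.3177  1.9144]
v=Σ⁻¹𝟙 = [19.2528  12.3950  16.3777]
a=μᵀu=0.768113  b=𝟙ᵀu=5.747732  c=𝟙ᵀv=48.025566  D=ac−b²=3.852641
λ₁=(c·0.155−b)/D = (48.025566·0.155−5.747732)/3.852641 = 0.440277
λ₂=(a−b·0.155)/D = (0.768113−5.747732·0.155)/3.852641 = -0.031870
w* = 0.440277·u + -0.031870·v:
  w_0 = 0.440277·1.5157 + -0.031870·19.2528 = 0.0537  (Disney)
  w_1 = 0.440277·2.3177 + -0.031870·12.3950 = 0.6254  (GE)
  w_2 = 0.440277·1.9144 + -0.031870·16.3777 = 0.3209  (Ford)
Σw_i=1.0000  μᵀw=0.1550
σ²=wᵀΣw=λ₁·μ_p+λ₂ = 0.440277·0.155 + -0.031870 = 0.036373 ≈ 0.0364

GE (0.6254)


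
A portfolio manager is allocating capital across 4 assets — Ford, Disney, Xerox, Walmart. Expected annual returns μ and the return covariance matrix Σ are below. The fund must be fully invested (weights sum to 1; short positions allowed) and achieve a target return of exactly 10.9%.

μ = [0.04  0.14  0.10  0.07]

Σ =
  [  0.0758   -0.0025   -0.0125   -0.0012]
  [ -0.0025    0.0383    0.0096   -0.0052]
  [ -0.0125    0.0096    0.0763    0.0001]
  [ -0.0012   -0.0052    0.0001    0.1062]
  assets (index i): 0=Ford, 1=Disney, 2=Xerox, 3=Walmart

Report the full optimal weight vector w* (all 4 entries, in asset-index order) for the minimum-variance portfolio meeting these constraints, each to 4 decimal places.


0.1471  0.5500  0.1638  0.1391

p=Σ⁻¹μ = [0.8229  3.5741  0.9946  0.8425]
q=Σ⁻¹𝟙 = [16.2747  25.4976  12.5501  10.8367]
a=μᵀp=0.691737  b=𝟙ᵀp=6.234232  c=𝟙ᵀq=65.159152  D=ac−b²=6.207368
λ₁=(c·0.109−b)/D = (65.159152·0.109−6.234232)/6.207368 = 0.139852
λ₂=(a−b·0.109)/D = (0.691737−6.234232·0.109)/6.207368 = 0.001966
w* = 0.139852·p + 0.001966·q:
  w_0 = 0.139852·0.8229 + 0.001966·16.2747 = 0.1471  (Ford)
  w_1 = 0.139852·3.5741 + 0.001966·25.4976 = 0.5500  (Disney)
  w_2 = 0.139852·0.9946 + 0.001966·12.5501 = 0.1638  (Xerox)
  w_3 = 0.139852·0.8425 + 0.001966·10.8367 = 0.1391  (Walmart)
Σw_i=1.0000  μᵀw=0.1090
σ²=wᵀΣw=λ₁·μ_p+λ₂ = 0.139852·0.109 + 0.001966 = 0.017210 ≈ 0.0172


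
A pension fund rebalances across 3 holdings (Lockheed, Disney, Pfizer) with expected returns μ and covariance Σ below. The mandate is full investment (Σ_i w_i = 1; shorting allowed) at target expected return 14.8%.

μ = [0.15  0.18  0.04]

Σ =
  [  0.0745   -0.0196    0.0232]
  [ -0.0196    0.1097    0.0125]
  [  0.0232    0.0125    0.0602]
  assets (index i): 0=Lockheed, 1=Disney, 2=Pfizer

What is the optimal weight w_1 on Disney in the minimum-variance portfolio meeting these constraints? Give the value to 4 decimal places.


x=Σ⁻¹μ = [2.8958  2.2632  -0.9215]
y=Σ⁻¹𝟙 = [13.2559  10.4200  9.3391]
a=μᵀx=0.804893  b=𝟙ᵀx=4.237557  c=𝟙ᵀy=33.015028  D=ac−b²=8.616684
λ₁=(c·0.148−b)/D = (33.015028·0.148−4.237557)/8.616684 = 0.075280
λ₂=(a−b·0.148)/D = (0.804893−4.237557·0.148)/8.616684 = 0.020627
w* = 0.075280·x + 0.020627·y:
  w_0 = 0.075280·2.8958 + 0.020627·13.2559 = 0.4914  (Lockheed)
  w_1 = 0.075280·2.2632 + 0.020627·10.4200 = 0.3853  (Disney)
  w_2 = 0.075280·-0.9215 + 0.020627·9.3391 = 0.1233  (Pfizer)
Σw_i=1.0000  μᵀw=0.1480
σ²=wᵀΣw=λ₁·μ_p+λ₂ = 0.075280·0.148 + 0.020627 = 0.031768 ≈ 0.0318

0.3853
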